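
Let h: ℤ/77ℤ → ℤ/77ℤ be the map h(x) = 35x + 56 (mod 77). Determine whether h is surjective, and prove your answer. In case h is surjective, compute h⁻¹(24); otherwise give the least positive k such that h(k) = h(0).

Since gcd(35, 77) = 7, we have 35x ≡ 0 (mod 7) for all x, so h(x) ≡ 0 (mod 7).
But 1 ≢ 0 (mod 7), so 1 ∈ ℤ/77ℤ has no preimage. Thus h is not surjective.
Since h is not surjective, we find the least positive k with h(k) = h(0): this means 35k ≡ 0 (mod 77), i.e. 77 ∣ 35k. Since gcd(35, 77) = 7, dividing through by 7 this holds exactly when 11 ∣ 5k, and as gcd(5, 11) = 1, exactly when 11 ∣ k.
The smallest positive such k is 11.

11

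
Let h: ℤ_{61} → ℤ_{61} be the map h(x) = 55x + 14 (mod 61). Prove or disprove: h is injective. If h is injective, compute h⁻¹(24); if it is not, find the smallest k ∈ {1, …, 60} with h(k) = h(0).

Recall that injectivity means: for all x_1, x_2 in the domain, h(x_1) = h(x_2) implies x_1 = x_2.
If h(x_1) = h(x_2), then 55x_1 ≡ 55x_2 (mod 61). Because gcd(55, 61) = 1, we may cancel 55 to get x_1 ≡ x_2 (mod 61).
Thus h is injective.
We now compute 55⁻¹ mod 61 explicitly. Euclid's algorithm: 61 = 1·55 + 6, 55 = 9·6 + 1; back-substituting gives 1 = 10·55 − 9·61, so 55⁻¹ ≡ 10 (mod 61).
Since h is injective, we find h⁻¹(24): we need 55x ≡ 24 − 14 ≡ 10 (mod 61). Using 55⁻¹ = 10: x ≡ 10·10 = 100 = 1·61 + 39, so x = 39.
Check: h(39) = 55·39 + 14 = 2159 = 35·61 + 24 ≡ 24 (mod 61).

39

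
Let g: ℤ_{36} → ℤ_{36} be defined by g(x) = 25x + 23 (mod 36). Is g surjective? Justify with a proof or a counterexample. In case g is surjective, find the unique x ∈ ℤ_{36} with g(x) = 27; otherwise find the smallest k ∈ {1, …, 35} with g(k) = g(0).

16

Recall that g is surjective if every y in the codomain equals g(x) for some x in the domain.
Since gcd(25, 36) = 1, 25 is invertible modulo 36. Euclid's algorithm: 36 = 1·25 + 11, 25 = 2·11 + 3, 11 = 3·3 + 2, 3 = 1·2 + 1; back-substituting gives 1 = 13·25 − 9·36, so 25⁻¹ ≡ 13 (mod 36).
Then y ↦ 13(y − 23) is a two-sided inverse to g, so every y ∈ ℤ_{36} has a preimage.
Thus g is surjective.
Since g is surjective, we compute g⁻¹(27): solve 25x + 23 ≡ 27 (mod 36), i.e. 25x ≡ 4 (mod 36).
Multiplying by 25⁻¹ = 13 gives x ≡ 13·4 = 52 = 1·36 + 16 ≡ 16 (mod 36).
Check: g(16) = 25·16 + 23 = 423 = 11·36 + 27 ≡ 27 (mod 36).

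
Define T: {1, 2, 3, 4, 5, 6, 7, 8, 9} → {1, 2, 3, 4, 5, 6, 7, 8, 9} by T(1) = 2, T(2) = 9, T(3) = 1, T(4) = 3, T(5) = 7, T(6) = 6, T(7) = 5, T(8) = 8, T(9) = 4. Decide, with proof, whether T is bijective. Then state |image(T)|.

9

The values 2, 9, 1, 3, 7, 6, 5, 8, 4 are a permutation of {1, 2, 3, 4, 5, 6, 7, 8, 9}: each element appears exactly once.
So T is injective and surjective, hence bijective.
The image of T is {1, 2, 3, 4, 5, 6, 7, 8, 9}, which has 9 elements.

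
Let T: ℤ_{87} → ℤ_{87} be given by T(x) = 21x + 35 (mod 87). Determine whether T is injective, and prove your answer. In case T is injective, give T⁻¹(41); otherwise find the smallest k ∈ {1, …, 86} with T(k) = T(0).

Recall that T is injective when T(s) = T(t) forces s = t.
We have gcd(21, 87) = 3 > 1. Taking s = 0 and t = 29: T(0) = 35 and T(29) = 21·29 + 35 = 644 ≡ 35 (mod 87).
So T(0) = T(29) while 0 ≠ 29, therefore T is not injective.
Since T is not injective, we find the least positive k with T(k) = T(0): this means 21k ≡ 0 (mod 87), i.e. 87 ∣ 21k. Since gcd(21, 87) = 3, dividing through by 3 this holds exactly when 29 ∣ 7k, and as gcd(7, 29) = 1, exactly when 29 ∣ k.
The smallest positive such k is 29.

29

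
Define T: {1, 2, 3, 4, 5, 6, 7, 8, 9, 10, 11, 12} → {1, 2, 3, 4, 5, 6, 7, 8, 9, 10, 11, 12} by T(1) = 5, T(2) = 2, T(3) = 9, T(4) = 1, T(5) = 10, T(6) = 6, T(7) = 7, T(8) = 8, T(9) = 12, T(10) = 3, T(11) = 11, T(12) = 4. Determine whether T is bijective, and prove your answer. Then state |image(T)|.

The values 5, 2, 9, 1, 10, 6, 7, 8, 12, 3, 11, 4 are a permutation of {1, 2, 3, 4, 5, 6, 7, 8, 9, 10, 11, 12}: each element appears exactly once.
So T is injective and surjective, hence bijective.
The image of T is {1, 2, 3, 4, 5, 6, 7, 8, 9, 10, 11, 12}, which has 12 elements.

12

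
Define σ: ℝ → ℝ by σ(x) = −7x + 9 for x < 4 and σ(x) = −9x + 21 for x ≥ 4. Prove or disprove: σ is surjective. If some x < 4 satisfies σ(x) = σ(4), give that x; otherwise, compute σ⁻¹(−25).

Both pieces are strictly decreasing (slopes −7 and −9), so each is injective on its own interval.
The left piece maps (−∞, 4) onto (−19, ∞); the right piece maps [4, ∞) onto (−∞, −15].
The union (−19, ∞) ∪ (−∞, −15] covers ℝ, so σ is surjective.
For the follow-up: the images overlap, so an x < 4 with σ(x) = σ(4) exists. σ(4) = −15; solving −7x + 9 = −15 for x < 4 gives x = (−15 − 9)/(−7) = 24/7.

24/7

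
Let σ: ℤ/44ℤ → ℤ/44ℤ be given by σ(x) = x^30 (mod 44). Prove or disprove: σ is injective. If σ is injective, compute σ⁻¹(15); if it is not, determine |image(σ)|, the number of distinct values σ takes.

4

σ(1) = 1^30 = 1.
σ(3): Repeated squaring mod 44: 3^1 ≡ 3, 3^2 ≡ 3² = 9, 3^4 ≡ 9² = 81 ≡ 37, 3^8 ≡ 37² = 1369 ≡ 5, 3^16 ≡ 5² = 25. Since 30 = 16 + 8 + 4 + 2, 3^30 ≡ 25·5·37·9: 25·5 = 125 ≡ 37, then 37·37 = 1369 ≡ 5, then 5·9 = 45 ≡ 1. So 3^30 ≡ 1 (mod 44).
So σ(1) = σ(3) = 1 while 1 ≠ 3, therefore σ is not injective.
Since σ is not injective, we determine |image(σ)|. Computing x^30 mod 44 for each x (by repeated squaring, reducing mod 44 at every step), the values σ(0), σ(1), …, σ(43) are: 0, 1, 12, 1, 12, 1, 12, 1, 12, 1, 12, 33, 12, 1, 12, 1, 12, 1, 12, 1, 12, 1, 0, 1, 12, 1, 12, 1, 12, 1, 12, 1, 12, 33, 12, 1, 12, 1, 12, 1, 12, 1, 12, 1.
The distinct values are {0, 1, 12, 33}; there are 4 of them.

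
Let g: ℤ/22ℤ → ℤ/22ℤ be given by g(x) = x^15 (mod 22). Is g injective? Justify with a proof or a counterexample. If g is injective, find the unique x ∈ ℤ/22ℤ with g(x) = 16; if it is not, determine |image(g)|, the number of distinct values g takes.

g(1) = 1^15 = 1.
g(3): Repeated squaring mod 22: 3^1 ≡ 3, 3^2 ≡ 3² = 9, 3^4 ≡ 9² = 81 ≡ 15, 3^8 ≡ 15² = 225 ≡ 5. Since 15 = 8 + 4 + 2 + 1, 3^15 ≡ 5·15·9·3: 5·15 = 75 ≡ 9, then 9·9 = 81 ≡ 15, then 15·3 = 45 ≡ 1. So 3^15 ≡ 1 (mod 22).
So g(1) = g(3) = 1 while 1 ≠ 3, so g is not injective.
Since g is not injective, we determine |image(g)|. Computing x^15 mod 22 for each x (by repeated squaring, reducing mod 22 at every step), the values g(0), g(1), …, g(21) are: 0, 1, 10, 1, 12, 1, 10, 21, 10, 1, 10, 11, 12, 21, 12, 1, 12, 21, 10, 21, 12, 21.
The distinct values are {0, 1, 10, 11, 12, 21}; there are 6 of them.

6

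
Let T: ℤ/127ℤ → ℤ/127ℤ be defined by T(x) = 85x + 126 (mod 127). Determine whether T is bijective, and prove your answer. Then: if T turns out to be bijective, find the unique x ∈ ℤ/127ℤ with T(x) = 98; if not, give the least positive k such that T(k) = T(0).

43

If T(x_1) = T(x_2), then 85x_1 ≡ 85x_2 (mod 127). Because gcd(85, 127) = 1, we may cancel 85 to get x_1 ≡ x_2 (mod 127).
We now compute 85⁻¹ mod 127 explicitly. Euclid's algorithm: 127 = 1·85 + 42, 85 = 2·42 + 1; back-substituting gives 1 = 3·85 − 2·127, so 85⁻¹ ≡ 3 (mod 127).
Then y ↦ 3(y − 126) is a two-sided inverse to T, so every y ∈ ℤ/127ℤ has a preimage.
Hence T is bijective.
Since T is bijective, we find T⁻¹(98): we need 85x ≡ 98 − 126 ≡ 99 (mod 127). Using 85⁻¹ = 3: x ≡ 3·99 = 297 = 2·127 + 43, so x = 43.
Check: T(43) = 85·43 + 126 = 3781 = 29·127 + 98 ≡ 98 (mod 127).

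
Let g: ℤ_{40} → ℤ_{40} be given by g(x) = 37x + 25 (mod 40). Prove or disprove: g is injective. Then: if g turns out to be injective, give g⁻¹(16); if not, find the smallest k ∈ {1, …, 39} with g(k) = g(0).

3

If g(a) = g(b), then 37a ≡ 37b (mod 40). Because gcd(37, 40) = 1, we may cancel 37 to get a ≡ b (mod 40).
Thus g is injective.
We now compute 37⁻¹ mod 40 explicitly. Euclid's algorithm: 40 = 1·37 + 3, 37 = 12·3 + 1; back-substituting gives 1 = 13·37 − 12·40, so 37⁻¹ ≡ 13 (mod 40).
Since g is injective, we compute g⁻¹(16): solve 37x + 25 ≡ 16 (mod 40), i.e. 37x ≡ 31 (mod 40).
Multiplying by 37⁻¹ = 13 gives x ≡ 13·31 = 403 = 10·40 + 3 ≡ 3 (mod 40).
Check: g(3) = 37·3 + 25 = 136 = 3·40 + 16 ≡ 16 (mod 40).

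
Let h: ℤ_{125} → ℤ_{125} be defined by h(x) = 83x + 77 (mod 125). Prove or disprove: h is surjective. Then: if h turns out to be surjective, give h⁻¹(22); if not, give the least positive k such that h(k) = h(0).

40

Since gcd(83, 125) = 1, 83 is invertible modulo 125. Euclid's algorithm: 125 = 1·83 + 42, 83 = 1·42 + 41, 42 = 1·41 + 1; back-substituting gives 1 = 122·83 − 81·125, so 83⁻¹ ≡ 122 (mod 125).
For any y ∈ ℤ_{125}, x = 122(y − 77) mod 125 satisfies h(x) = 83·122(y − 77) + 77 ≡ y (since 83·122 ≡ 1 mod 125). So every y has a preimage.
So h is surjective.
Since h is surjective, we find h⁻¹(22): we need 83x ≡ 22 − 77 ≡ 70 (mod 125). Using 83⁻¹ = 122: x ≡ 122·70 = 8540 = 68·125 + 40, so x = 40.
Check: h(40) = 83·40 + 77 = 3397 = 27·125 + 22 ≡ 22 (mod 125).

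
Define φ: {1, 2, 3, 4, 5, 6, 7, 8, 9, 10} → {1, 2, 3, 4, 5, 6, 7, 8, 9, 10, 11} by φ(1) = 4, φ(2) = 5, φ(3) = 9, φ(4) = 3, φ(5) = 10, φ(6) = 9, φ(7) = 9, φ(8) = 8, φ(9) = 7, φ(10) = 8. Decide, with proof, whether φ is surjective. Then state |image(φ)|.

7

No element maps to 1, so φ is not surjective.
The image of φ is {3, 4, 5, 7, 8, 9, 10}, which has 7 elements.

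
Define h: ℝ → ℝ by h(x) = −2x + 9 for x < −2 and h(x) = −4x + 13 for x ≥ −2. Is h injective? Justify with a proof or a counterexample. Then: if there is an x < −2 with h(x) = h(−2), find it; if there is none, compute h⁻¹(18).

-6

Both pieces are strictly decreasing (slopes −2 and −4), so each is injective on its own interval.
The left piece maps (−∞, −2) onto (13, ∞); the right piece maps [−2, ∞) onto (−∞, 21].
These images overlap. In particular h(−2) = 21 (right piece), and solving −2x + 9 = 21 on the left piece gives x = −6 < −2.
So h(−6) = h(−2) with −6 ≠ −2, and h is not injective. This x = −6 is the requested value below −2.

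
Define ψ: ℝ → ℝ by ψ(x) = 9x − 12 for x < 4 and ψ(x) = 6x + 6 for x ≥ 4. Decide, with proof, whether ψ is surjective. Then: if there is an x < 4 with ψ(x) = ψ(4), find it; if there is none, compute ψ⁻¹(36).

Both pieces are strictly increasing (slopes 9 and 6), so each is injective on its own interval.
The left piece maps (−∞, 4) onto (−∞, 24); the right piece maps [4, ∞) onto [30, ∞).
The union (−∞, 24) ∪ [30, ∞) omits the interval between 24 and 30; in particular 24 has no preimage. So ψ is not surjective.
Because the two images are disjoint, no x < 4 has ψ(x) = ψ(4), so we compute ψ⁻¹(36): 36 lies in [30, ∞), so solve 6x + 6 = 36: x = (36 − 6)/6 = 5.

5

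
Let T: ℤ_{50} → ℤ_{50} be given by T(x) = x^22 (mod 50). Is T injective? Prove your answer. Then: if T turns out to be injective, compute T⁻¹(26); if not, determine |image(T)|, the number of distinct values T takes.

T(0) = 0^22 = 0.
T(10): Repeated squaring mod 50: 10^1 ≡ 10, 10^2 ≡ 10² = 100 ≡ 0, 10^4 ≡ 0² = 0, 10^8 ≡ 0² = 0, 10^16 ≡ 0² = 0. Since 22 = 16 + 4 + 2, 10^22 ≡ 0·0·0: 0·0 = 0, then 0·0 = 0. So 10^22 ≡ 0 (mod 50).
So T(0) = T(10) = 0 while 0 ≠ 10, thus T is not injective.
Since T is not injective, we determine |image(T)|. Computing x^22 mod 50 for each x (by repeated squaring, reducing mod 50 at every step), the values T(0), T(1), …, T(49) are: 0, 1, 4, 9, 16, 25, 36, 49, 14, 31, 0, 21, 44, 19, 46, 25, 6, 39, 24, 11, 0, 41, 34, 29, 26, 25, 26, 29, 34, 41, 0, 11, 24, 39, 6, 25, 46, 19, 44, 21, 0, 31, 14, 49, 36, 25, 16, 9, 4, 1.
The distinct values are {0, 1, 4, 6, 9, 11, 14, 16, 19, 21, 24, 25, 26, 29, 31, 34, 36, 39, 41, 44, 46, 49}; there are 22 of them.

22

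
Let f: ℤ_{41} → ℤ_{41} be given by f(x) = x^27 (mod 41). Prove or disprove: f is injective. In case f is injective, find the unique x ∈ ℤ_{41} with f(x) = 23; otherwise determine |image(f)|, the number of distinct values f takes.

31

Since 41 is prime, the nonzero elements of ℤ_{41} form a cyclic group of order 40.
As gcd(27, 40) = 1, raising to the 27th power is a bijection on this group: if x_1^27 ≡ x_2^27 then (x_1x_2^{−1})^27 = 1, and the only element of order dividing gcd(27, 40) = 1 is 1, so x_1 = x_2.
With f(0) = 0 this makes f injective on all of ℤ_{41}, hence bijective (finite equal-size domain and codomain). In particular f is injective.
Since f is injective, we find the preimage of 23. The inverse of x ↦ x^27 on (ℤ_{41})^× is x ↦ x^3, because 27·3 = 81 = 2·40 + 1 ≡ 1 (mod 40) and x^{40} = 1 for x ≠ 0 (Fermat). So f⁻¹(23) = 23^3 mod 41.
Repeated squaring mod 41: 23^1 ≡ 23, 23^2 ≡ 23² = 529 ≡ 37. Since 3 = 2 + 1, 23^3 ≡ 37·23: 37·23 = 851 ≡ 31. So 23^3 ≡ 31 (mod 41).
Hence f⁻¹(23) = 31.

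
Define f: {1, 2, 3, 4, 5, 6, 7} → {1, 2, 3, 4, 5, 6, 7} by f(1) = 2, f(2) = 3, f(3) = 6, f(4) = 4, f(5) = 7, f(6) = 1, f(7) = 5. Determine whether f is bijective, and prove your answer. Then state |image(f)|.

The values 2, 3, 6, 4, 7, 1, 5 are a permutation of {1, 2, 3, 4, 5, 6, 7}: each element appears exactly once.
So f is injective and surjective, hence bijective.
The image of f is {1, 2, 3, 4, 5, 6, 7}, which has 7 elements.

7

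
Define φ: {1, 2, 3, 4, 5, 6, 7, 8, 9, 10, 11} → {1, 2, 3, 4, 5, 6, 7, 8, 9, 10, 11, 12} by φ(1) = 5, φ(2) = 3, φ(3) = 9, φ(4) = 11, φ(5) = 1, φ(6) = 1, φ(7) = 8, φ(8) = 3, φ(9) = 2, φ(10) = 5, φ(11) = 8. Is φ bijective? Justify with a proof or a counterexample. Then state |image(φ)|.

φ(5) = 1 = φ(6) with 5 ≠ 6, so φ is not injective, hence not bijective.
The image of φ is {1, 2, 3, 5, 8, 9, 11}, which has 7 elements.

7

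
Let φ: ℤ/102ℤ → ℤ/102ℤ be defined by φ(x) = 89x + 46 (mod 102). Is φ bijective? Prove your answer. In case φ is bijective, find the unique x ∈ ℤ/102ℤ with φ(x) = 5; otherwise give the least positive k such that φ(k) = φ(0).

11

If φ(s) = φ(t), then 89s ≡ 89t (mod 102). Because gcd(89, 102) = 1, we may cancel 89 to get s ≡ t (mod 102).
We now compute 89⁻¹ mod 102 explicitly. Euclid's algorithm: 102 = 1·89 + 13, 89 = 6·13 + 11, 13 = 1·11 + 2, 11 = 5·2 + 1; back-substituting gives 1 = 47·89 − 41·102, so 89⁻¹ ≡ 47 (mod 102).
For any y ∈ ℤ/102ℤ, x = 47(y − 46) mod 102 satisfies φ(x) = 89·47(y − 46) + 46 ≡ y (since 89·47 ≡ 1 mod 102). So every y has a preimage.
Therefore φ is bijective.
Since φ is bijective, we find φ⁻¹(5): we need 89x ≡ 5 − 46 ≡ 61 (mod 102). Using 89⁻¹ = 47: x ≡ 47·61 = 2867 = 28·102 + 11, so x = 11.
Check: φ(11) = 89·11 + 46 = 1025 = 10·102 + 5 ≡ 5 (mod 102).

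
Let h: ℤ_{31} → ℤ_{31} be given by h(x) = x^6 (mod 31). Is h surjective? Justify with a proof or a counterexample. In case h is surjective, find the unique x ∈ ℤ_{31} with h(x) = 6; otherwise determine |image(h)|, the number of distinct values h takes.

h(1) = 1^6 = 1.
h(5): Repeated squaring mod 31: 5^1 ≡ 5, 5^2 ≡ 5² = 25, 5^4 ≡ 25² = 625 ≡ 5. Since 6 = 4 + 2, 5^6 ≡ 5·25: 5·25 = 125 ≡ 1. So 5^6 ≡ 1 (mod 31).
So h(1) = h(5) = 1 while 1 ≠ 5, thus h is not injective.
A non-injective map from the 31-element set ℤ_{31} to itself takes at most 30 distinct values, so it cannot be surjective. Therefore h is not surjective.
Since h is not surjective, we determine |image(h)|. Computing x^6 mod 31 for each x (by repeated squaring, reducing mod 31 at every step), the values h(0), h(1), …, h(30) are: 0, 1, 2, 16, 4, 1, 1, 4, 8, 8, 2, 4, 2, 16, 8, 16, 16, 8, 16, 2, 4, 2, 8, 8, 4, 1, 1, 4, 16, 2, 1.
The distinct values are {0, 1, 2, 4, 8, 16}; there are 6 of them.

6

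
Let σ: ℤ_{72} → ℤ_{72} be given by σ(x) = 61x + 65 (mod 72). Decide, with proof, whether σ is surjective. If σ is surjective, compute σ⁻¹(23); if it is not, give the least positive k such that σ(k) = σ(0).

30

Since gcd(61, 72) = 1, 61 is invertible modulo 72. Euclid's algorithm: 72 = 1·61 + 11, 61 = 5·11 + 6, 11 = 1·6 + 5, 6 = 1·5 + 1; back-substituting gives 1 = 13·61 − 11·72, so 61⁻¹ ≡ 13 (mod 72).
Then y ↦ 13(y − 65) is a two-sided inverse to σ, so every y ∈ ℤ_{72} has a preimage.
So σ is surjective.
Since σ is surjective, we compute σ⁻¹(23): solve 61x + 65 ≡ 23 (mod 72), i.e. 61x ≡ 30 (mod 72).
Multiplying by 61⁻¹ = 13 gives x ≡ 13·30 = 390 = 5·72 + 30 ≡ 30 (mod 72).
Check: σ(30) = 61·30 + 65 = 1895 = 26·72 + 23 ≡ 23 (mod 72).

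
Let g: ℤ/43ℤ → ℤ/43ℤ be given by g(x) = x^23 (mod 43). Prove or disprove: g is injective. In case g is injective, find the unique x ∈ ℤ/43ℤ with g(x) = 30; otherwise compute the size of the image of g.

Since 43 is prime, the nonzero elements of ℤ/43ℤ form a cyclic group of order 42.
As gcd(23, 42) = 1, raising to the 23rd power is a bijection on this group: if s^23 ≡ t^23 then (st^{−1})^23 = 1, and the only element of order dividing gcd(23, 42) = 1 is 1, so s = t.
With g(0) = 0 this makes g injective on all of ℤ/43ℤ, hence bijective (finite equal-size domain and codomain). In particular g is injective.
Since g is injective, we find the preimage of 30. The inverse of x ↦ x^23 on (ℤ/43ℤ)^× is x ↦ x^11, because 23·11 = 253 = 6·42 + 1 ≡ 1 (mod 42) and x^{42} = 1 for x ≠ 0 (Fermat). So g⁻¹(30) = 30^11 mod 43.
Repeated squaring mod 43: 30^1 ≡ 30, 30^2 ≡ 30² = 900 ≡ 40, 30^4 ≡ 40² = 1600 ≡ 9, 30^8 ≡ 9² = 81 ≡ 38. Since 11 = 8 + 2 + 1, 30^11 ≡ 38·40·30: 38·40 = 1520 ≡ 15, then 15·30 = 450 ≡ 20. So 30^11 ≡ 20 (mod 43).
Hence g⁻¹(30) = 20.

20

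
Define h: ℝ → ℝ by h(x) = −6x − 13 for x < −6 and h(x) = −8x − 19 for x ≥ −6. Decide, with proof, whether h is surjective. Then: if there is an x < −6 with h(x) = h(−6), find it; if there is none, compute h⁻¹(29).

Both pieces are strictly decreasing (slopes −6 and −8), so each is injective on its own interval.
The left piece maps (−∞, −6) onto (23, ∞); the right piece maps [−6, ∞) onto (−∞, 29].
The union (23, ∞) ∪ (−∞, 29] covers ℝ, so h is surjective.
For the follow-up: the images overlap, so an x < −6 with h(x) = h(−6) exists. h(−6) = 29; solving −6x − 13 = 29 for x < −6 gives x = (29 + 13)/(−6) = −7.

-7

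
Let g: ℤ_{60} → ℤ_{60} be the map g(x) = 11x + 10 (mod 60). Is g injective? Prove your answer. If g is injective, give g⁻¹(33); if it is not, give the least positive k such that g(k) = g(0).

Suppose g(a) = g(b) in ℤ_{60}. Then 11a + 10 ≡ 11b + 10 (mod 60), hence 11(a − b) ≡ 0 (mod 60).
Since gcd(11, 60) = 1, 11 is invertible modulo 60, therefore a − b ≡ 0 (mod 60), i.e. a = b.
Hence g is injective.
We now compute 11⁻¹ mod 60 explicitly. Euclid's algorithm: 60 = 5·11 + 5, 11 = 2·5 + 1; back-substituting gives 1 = 11·11 − 2·60, so 11⁻¹ ≡ 11 (mod 60).
Since g is injective, we find g⁻¹(33): we need 11x ≡ 33 − 10 ≡ 23 (mod 60). Using 11⁻¹ = 11: x ≡ 11·23 = 253 = 4·60 + 13, so x = 13.
Check: g(13) = 11·13 + 10 = 153 = 2·60 + 33 ≡ 33 (mod 60).

13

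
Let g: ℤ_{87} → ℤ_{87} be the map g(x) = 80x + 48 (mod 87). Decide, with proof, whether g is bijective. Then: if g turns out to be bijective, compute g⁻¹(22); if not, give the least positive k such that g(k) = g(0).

41

If g(a) = g(b), then 80a ≡ 80b (mod 87). Because gcd(80, 87) = 1, we may cancel 80 to get a ≡ b (mod 87).
We now compute 80⁻¹ mod 87 explicitly. Euclid's algorithm: 87 = 1·80 + 7, 80 = 11·7 + 3, 7 = 2·3 + 1; back-substituting gives 1 = 62·80 − 57·87, so 80⁻¹ ≡ 62 (mod 87).
For any y ∈ ℤ_{87}, x = 62(y − 48) mod 87 satisfies g(x) = 80·62(y − 48) + 48 ≡ y (since 80·62 ≡ 1 mod 87). So every y has a preimage.
Therefore g is bijective.
Since g is bijective, we compute g⁻¹(22): solve 80x + 48 ≡ 22 (mod 87), i.e. 80x ≡ 61 (mod 87).
Multiplying by 80⁻¹ = 62 gives x ≡ 62·61 = 3782 = 43·87 + 41 ≡ 41 (mod 87).
Check: g(41) = 80·41 + 48 = 3328 = 38·87 + 22 ≡ 22 (mod 87).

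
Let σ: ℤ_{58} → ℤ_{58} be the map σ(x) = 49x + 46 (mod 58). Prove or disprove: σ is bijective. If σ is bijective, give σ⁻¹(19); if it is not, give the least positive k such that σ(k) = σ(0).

3

If σ(u) = σ(v), then 49u ≡ 49v (mod 58). Because gcd(49, 58) = 1, we may cancel 49 to get u ≡ v (mod 58).
We now compute 49⁻¹ mod 58 explicitly. Euclid's algorithm: 58 = 1·49 + 9, 49 = 5·9 + 4, 9 = 2·4 + 1; back-substituting gives 1 = 45·49 − 38·58, so 49⁻¹ ≡ 45 (mod 58).
Then y ↦ 45(y − 46) is a two-sided inverse to σ, so every y ∈ ℤ_{58} has a preimage.
So σ is bijective.
Since σ is bijective, we find σ⁻¹(19): we need 49x ≡ 19 − 46 ≡ 31 (mod 58). Using 49⁻¹ = 45: x ≡ 45·31 = 1395 = 24·58 + 3, so x = 3.
Check: σ(3) = 49·3 + 46 = 193 = 3·58 + 19 ≡ 19 (mod 58).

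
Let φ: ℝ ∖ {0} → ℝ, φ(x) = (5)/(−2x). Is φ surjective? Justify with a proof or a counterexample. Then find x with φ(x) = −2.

5/4

If φ(x) = 0, cross-multiplying gives −2(5) = 0(−2x), which simplifies to −10 = 0 — false.  So 0 has no preimage and φ is not surjective.
Solving φ(x) = −2: cross-multiplying gives 5 = −2(−2x), which rearranges to −4x = −5, so x = 5/4.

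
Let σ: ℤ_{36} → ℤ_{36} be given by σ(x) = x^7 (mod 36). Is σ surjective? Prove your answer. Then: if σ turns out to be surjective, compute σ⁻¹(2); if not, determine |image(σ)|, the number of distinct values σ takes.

σ(0) = 0^7 = 0.
σ(6): Repeated squaring mod 36: 6^1 ≡ 6, 6^2 ≡ 6² = 36 ≡ 0, 6^4 ≡ 0² = 0. Since 7 = 4 + 2 + 1, 6^7 ≡ 0·0·6: 0·0 = 0, then 0·6 = 0. So 6^7 ≡ 0 (mod 36).
So σ(0) = σ(6) = 0 while 0 ≠ 6, therefore σ is not injective.
A non-injective map from the 36-element set ℤ_{36} to itself takes at most 35 distinct values, so it cannot be surjective. Hence σ is not surjective.
Since σ is not surjective, we determine |image(σ)|. Computing x^7 mod 36 for each x (by repeated squaring, reducing mod 36 at every step), the values σ(0), σ(1), …, σ(35) are: 0, 1, 20, 27, 4, 5, 0, 7, 8, 9, 28, 11, 0, 13, 32, 27, 16, 17, 0, 19, 20, 9, 4, 23, 0, 25, 8, 27, 28, 29, 0, 31, 32, 9, 16, 35.
The distinct values are {0, 1, 4, 5, 7, 8, 9, 11, 13, 16, 17, 19, 20, 23, 25, 27, 28, 29, 31, 32, 35}; there are 21 of them.

21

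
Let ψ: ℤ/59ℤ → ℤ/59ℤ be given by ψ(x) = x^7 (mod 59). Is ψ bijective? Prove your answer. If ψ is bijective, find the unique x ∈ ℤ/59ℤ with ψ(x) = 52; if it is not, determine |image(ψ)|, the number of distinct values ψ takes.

Since 59 is prime, the nonzero elements of ℤ/59ℤ form a cyclic group of order 58.
As gcd(7, 58) = 1, raising to the 7th power is a bijection on this group: if s^7 ≡ t^7 then (st^{−1})^7 = 1, and the only element of order dividing gcd(7, 58) = 1 is 1, so s = t.
With ψ(0) = 0 this makes ψ injective on all of ℤ/59ℤ, hence bijective (finite equal-size domain and codomain). In particular ψ is bijective.
Since ψ is bijective, we find the preimage of 52. The inverse of x ↦ x^7 on (ℤ/59ℤ)^× is x ↦ x^25, because 7·25 = 175 = 3·58 + 1 ≡ 1 (mod 58) and x^{58} = 1 for x ≠ 0 (Fermat). So ψ⁻¹(52) = 52^25 mod 59.
Repeated squaring mod 59: 52^1 ≡ 52, 52^2 ≡ 52² = 2704 ≡ 49, 52^4 ≡ 49² = 2401 ≡ 41, 52^8 ≡ 41² = 1681 ≡ 29, 52^16 ≡ 29² = 841 ≡ 15. Since 25 = 16 + 8 + 1, 52^25 ≡ 15·29·52: 15·29 = 435 ≡ 22, then 22·52 = 1144 ≡ 23. So 52^25 ≡ 23 (mod 59).
Hence ψ⁻¹(52) = 23.

23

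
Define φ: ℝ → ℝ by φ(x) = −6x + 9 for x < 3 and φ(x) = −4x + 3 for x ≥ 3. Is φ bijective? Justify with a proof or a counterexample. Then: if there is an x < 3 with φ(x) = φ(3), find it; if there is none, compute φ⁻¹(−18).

21/4

Both pieces are strictly decreasing (slopes −6 and −4), so each is injective on its own interval.
The left piece maps (−∞, 3) onto (−9, ∞); the right piece maps [3, ∞) onto (−∞, −9].
Since −9 = −9, the images partition ℝ: φ is injective and surjective, hence bijective.
Because the two images are disjoint, no x < 3 has φ(x) = φ(3), so we compute φ⁻¹(−18): −18 lies in (−∞, −9], so solve −4x + 3 = −18: x = (−18 − 3)/(−4) = 21/4.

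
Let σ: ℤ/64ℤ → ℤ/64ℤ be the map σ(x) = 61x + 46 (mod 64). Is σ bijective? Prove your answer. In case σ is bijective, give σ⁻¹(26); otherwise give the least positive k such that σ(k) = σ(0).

Suppose σ(a) = σ(b) in ℤ/64ℤ. Then 61a + 46 ≡ 61b + 46 (mod 64), therefore 61(a − b) ≡ 0 (mod 64).
Since gcd(61, 64) = 1, 61 is invertible modulo 64, so a − b ≡ 0 (mod 64), i.e. a = b.
We now compute 61⁻¹ mod 64 explicitly. Euclid's algorithm: 64 = 1·61 + 3, 61 = 20·3 + 1; back-substituting gives 1 = 21·61 − 20·64, so 61⁻¹ ≡ 21 (mod 64).
For any y ∈ ℤ/64ℤ, x = 21(y − 46) mod 64 satisfies σ(x) = 61·21(y − 46) + 46 ≡ y (since 61·21 ≡ 1 mod 64). So every y has a preimage.
Hence σ is bijective.
Since σ is bijective, we find σ⁻¹(26): we need 61x ≡ 26 − 46 ≡ 44 (mod 64). Using 61⁻¹ = 21: x ≡ 21·44 = 924 = 14·64 + 28, so x = 28.
Check: σ(28) = 61·28 + 46 = 1754 = 27·64 + 26 ≡ 26 (mod 64).

28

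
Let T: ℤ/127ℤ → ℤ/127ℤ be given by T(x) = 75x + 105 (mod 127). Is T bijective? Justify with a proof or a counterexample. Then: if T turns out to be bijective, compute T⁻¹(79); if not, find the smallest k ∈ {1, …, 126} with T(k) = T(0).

64

If T(a) = T(b), then 75a ≡ 75b (mod 127). Because gcd(75, 127) = 1, we may cancel 75 to get a ≡ b (mod 127).
We now compute 75⁻¹ mod 127 explicitly. Euclid's algorithm: 127 = 1·75 + 52, 75 = 1·52 + 23, 52 = 2·23 + 6, 23 = 3·6 + 5, 6 = 1·5 + 1; back-substituting gives 1 = 105·75 − 62·127, so 75⁻¹ ≡ 105 (mod 127).
Then y ↦ 105(y − 105) is a two-sided inverse to T, so every y ∈ ℤ/127ℤ has a preimage.
Hence T is bijective.
Since T is bijective, we compute T⁻¹(79): solve 75x + 105 ≡ 79 (mod 127), i.e. 75x ≡ 101 (mod 127).
Multiplying by 75⁻¹ = 105 gives x ≡ 105·101 = 10605 = 83·127 + 64 ≡ 64 (mod 127).
Check: T(64) = 75·64 + 105 = 4905 = 38·127 + 79 ≡ 79 (mod 127).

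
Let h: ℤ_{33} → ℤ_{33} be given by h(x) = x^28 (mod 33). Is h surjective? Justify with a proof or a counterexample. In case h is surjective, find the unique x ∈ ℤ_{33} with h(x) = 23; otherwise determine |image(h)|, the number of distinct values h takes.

12

h(4): Repeated squaring mod 33: 4^1 ≡ 4, 4^2 ≡ 4² = 16, 4^4 ≡ 16² = 256 ≡ 25, 4^8 ≡ 25² = 625 ≡ 31, 4^16 ≡ 31² = 961 ≡ 4. Since 28 = 16 + 8 + 4, 4^28 ≡ 4·31·25: 4·31 = 124 ≡ 25, then 25·25 = 625 ≡ 31. So 4^28 ≡ 31 (mod 33).
h(7): Repeated squaring mod 33: 7^1 ≡ 7, 7^2 ≡ 7² = 49 ≡ 16, 7^4 ≡ 16² = 256 ≡ 25, 7^8 ≡ 25² = 625 ≡ 31, 7^16 ≡ 31² = 961 ≡ 4. Since 28 = 16 + 8 + 4, 7^28 ≡ 4·31·25: 4·31 = 124 ≡ 25, then 25·25 = 625 ≡ 31. So 7^28 ≡ 31 (mod 33).
So h(4) = h(7) = 31 while 4 ≠ 7, so h is not injective.
A non-injective map from the 33-element set ℤ_{33} to itself takes at most 32 distinct values, so it cannot be surjective. Thus h is not surjective.
Since h is not surjective, we determine |image(h)|. Computing x^28 mod 33 for each x (by repeated squaring, reducing mod 33 at every step), the values h(0), h(1), …, h(32) are: 0, 1, 25, 27, 31, 4, 15, 31, 16, 3, 1, 22, 12, 25, 16, 9, 4, 4, 9, 16, 25, 12, 22, 1, 3, 16, 31, 15, 4, 31, 27, 25, 1.
The distinct values are {0, 1, 3, 4, 9, 12, 15, 16, 22, 25, 27, 31}; there are 12 of them.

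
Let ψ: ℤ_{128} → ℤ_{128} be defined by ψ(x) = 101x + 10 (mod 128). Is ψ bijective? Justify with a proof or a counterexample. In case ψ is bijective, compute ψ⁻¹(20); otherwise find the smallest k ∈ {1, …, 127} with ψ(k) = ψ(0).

Recall that ψ is injective when ψ(s) = ψ(t) forces s = t.
Suppose ψ(s) = ψ(t) in ℤ_{128}. Then 101s + 10 ≡ 101t + 10 (mod 128), therefore 101(s − t) ≡ 0 (mod 128).
Since gcd(101, 128) = 1, 101 is invertible modulo 128, hence s − t ≡ 0 (mod 128), i.e. s = t.
We now compute 101⁻¹ mod 128 explicitly. Euclid's algorithm: 128 = 1·101 + 27, 101 = 3·27 + 20, 27 = 1·20 + 7, 20 = 2·7 + 6, 7 = 1·6 + 1; back-substituting gives 1 = 109·101 − 86·128, so 101⁻¹ ≡ 109 (mod 128).
For any y ∈ ℤ_{128}, x = 109(y − 10) mod 128 satisfies ψ(x) = 101·109(y − 10) + 10 ≡ y (since 101·109 ≡ 1 mod 128). So every y has a preimage.
Thus ψ is bijective.
Since ψ is bijective, we find ψ⁻¹(20): we need 101x ≡ 20 − 10 ≡ 10 (mod 128). Using 101⁻¹ = 109: x ≡ 109·10 = 1090 = 8·128 + 66, so x = 66.
Check: ψ(66) = 101·66 + 10 = 6676 = 52·128 + 20 ≡ 20 (mod 128).

66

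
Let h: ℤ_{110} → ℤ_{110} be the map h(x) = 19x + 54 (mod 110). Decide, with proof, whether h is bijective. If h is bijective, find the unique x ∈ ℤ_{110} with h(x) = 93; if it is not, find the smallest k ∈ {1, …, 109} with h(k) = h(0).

Suppose h(s) = h(t) in ℤ_{110}. Then 19s + 54 ≡ 19t + 54 (mod 110), thus 19(s − t) ≡ 0 (mod 110).
Since gcd(19, 110) = 1, 19 is invertible modulo 110, therefore s − t ≡ 0 (mod 110), i.e. s = t.
We now compute 19⁻¹ mod 110 explicitly. Euclid's algorithm: 110 = 5·19 + 15, 19 = 1·15 + 4, 15 = 3·4 + 3, 4 = 1·3 + 1; back-substituting gives 1 = 29·19 − 5·110, so 19⁻¹ ≡ 29 (mod 110).
For any y ∈ ℤ_{110}, x = 29(y − 54) mod 110 satisfies h(x) = 19·29(y − 54) + 54 ≡ y (since 19·29 ≡ 1 mod 110). So every y has a preimage.
Therefore h is bijective.
Since h is bijective, we find h⁻¹(93): we need 19x ≡ 93 − 54 ≡ 39 (mod 110). Using 19⁻¹ = 29: x ≡ 29·39 = 1131 = 10·110 + 31, so x = 31.
Check: h(31) = 19·31 + 54 = 643 = 5·110 + 93 ≡ 93 (mod 110).

31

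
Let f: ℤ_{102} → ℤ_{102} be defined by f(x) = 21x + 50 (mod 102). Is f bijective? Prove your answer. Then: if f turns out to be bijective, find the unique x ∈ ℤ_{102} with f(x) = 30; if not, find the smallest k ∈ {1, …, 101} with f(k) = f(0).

34

Recall: f is injective when f(x_1) = f(x_2) forces x_1 = x_2.
We have gcd(21, 102) = 3 > 1. Taking x_1 = 0 and x_2 = 34: f(0) = 50 and f(34) = 21·34 + 50 = 764 ≡ 50 (mod 102).
So f(0) = f(34) while 0 ≠ 34, so f is not injective, hence not bijective.
Since f is not bijective, we find the least positive k with f(k) = f(0): this means 21k ≡ 0 (mod 102), i.e. 102 ∣ 21k. Since gcd(21, 102) = 3, dividing through by 3 this holds exactly when 34 ∣ 7k, and as gcd(7, 34) = 1, exactly when 34 ∣ k.
The smallest positive such k is 34.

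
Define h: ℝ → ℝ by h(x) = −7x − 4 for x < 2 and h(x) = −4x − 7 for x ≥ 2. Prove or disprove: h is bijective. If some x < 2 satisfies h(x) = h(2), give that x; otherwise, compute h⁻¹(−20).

11/7

Both pieces are strictly decreasing (slopes −7 and −4), so each is injective on its own interval.
The left piece maps (−∞, 2) onto (−18, ∞); the right piece maps [2, ∞) onto (−∞, −15].
These images overlap. In particular h(2) = −15 (right piece), and solving −7x − 4 = −15 on the left piece gives x = 11/7 < 2.
So h(11/7) = h(2) with 11/7 ≠ 2, and h is not injective, hence not bijective. This x = 11/7 is the requested value below 2.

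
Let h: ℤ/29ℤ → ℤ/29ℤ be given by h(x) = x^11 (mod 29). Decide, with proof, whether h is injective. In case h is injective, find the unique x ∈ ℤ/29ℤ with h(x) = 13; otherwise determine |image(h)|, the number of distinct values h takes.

5

Since 29 is prime, the nonzero elements of ℤ/29ℤ form a cyclic group of order 28.
As gcd(11, 28) = 1, raising to the 11th power is a bijection on this group: if a^11 ≡ b^11 then (ab^{−1})^11 = 1, and the only element of order dividing gcd(11, 28) = 1 is 1, so a = b.
With h(0) = 0 this makes h injective on all of ℤ/29ℤ, hence bijective (finite equal-size domain and codomain). In particular h is injective.
Since h is injective, we find the preimage of 13. The inverse of x ↦ x^11 on (ℤ/29ℤ)^× is x ↦ x^23, because 11·23 = 253 = 9·28 + 1 ≡ 1 (mod 28) and x^{28} = 1 for x ≠ 0 (Fermat). So h⁻¹(13) = 13^23 mod 29.
Repeated squaring mod 29: 13^1 ≡ 13, 13^2 ≡ 13² = 169 ≡ 24, 13^4 ≡ 24² = 576 ≡ 25, 13^8 ≡ 25² = 625 ≡ 16, 13^16 ≡ 16² = 256 ≡ 24. Since 23 = 16 + 4 + 2 + 1, 13^23 ≡ 24·25·24·13: 24·25 = 600 ≡ 20, then 20·24 = 480 ≡ 16, then 16·13 = 208 ≡ 5. So 13^23 ≡ 5 (mod 29).
Hence h⁻¹(13) = 5.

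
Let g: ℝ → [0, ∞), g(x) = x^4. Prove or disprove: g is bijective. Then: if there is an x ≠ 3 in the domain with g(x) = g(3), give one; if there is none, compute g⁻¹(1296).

g(3) = 81 = (−3)^4 = g(−3) (since 4 is even), with 3 ≠ −3. So g is not injective, hence not bijective.
For the follow-up, such an x exists: taking x = −3 ∈ ℝ gives g(−3) = 81 = g(3) with −3 ≠ 3.

-3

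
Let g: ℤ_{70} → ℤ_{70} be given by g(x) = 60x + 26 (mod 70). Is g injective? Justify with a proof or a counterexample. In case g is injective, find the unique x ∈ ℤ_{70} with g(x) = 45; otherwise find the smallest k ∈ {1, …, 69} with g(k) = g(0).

7

Recall that g is injective when g(s) = g(t) forces s = t.
We have gcd(60, 70) = 10 > 1. Taking s = 0 and t = 7: g(0) = 26 and g(7) = 60·7 + 26 = 446 ≡ 26 (mod 70).
So g(0) = g(7) while 0 ≠ 7, so g is not injective.
Since g is not injective, we find the least positive k with g(k) = g(0): this means 60k ≡ 0 (mod 70), i.e. 70 ∣ 60k. Since gcd(60, 70) = 10, dividing through by 10 this holds exactly when 7 ∣ 6k, and as gcd(6, 7) = 1, exactly when 7 ∣ k.
The smallest positive such k is 7.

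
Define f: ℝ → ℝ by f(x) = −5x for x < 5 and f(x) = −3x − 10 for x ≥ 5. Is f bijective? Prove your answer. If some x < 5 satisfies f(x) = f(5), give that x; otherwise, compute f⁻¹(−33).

23/3

Both pieces are strictly decreasing (slopes −5 and −3), so each is injective on its own interval.
The left piece maps (−∞, 5) onto (−25, ∞); the right piece maps [5, ∞) onto (−∞, −25].
Since −25 = −25, the images partition ℝ: f is injective and surjective, hence bijective.
Because the two images are disjoint, no x < 5 has f(x) = f(5), so we compute f⁻¹(−33): −33 lies in (−∞, −25], so solve −3x − 10 = −33: x = (−33 + 10)/(−3) = 23/3.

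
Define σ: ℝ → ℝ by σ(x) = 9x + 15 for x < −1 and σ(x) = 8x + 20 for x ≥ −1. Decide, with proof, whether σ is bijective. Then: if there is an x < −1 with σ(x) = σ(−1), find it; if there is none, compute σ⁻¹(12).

Both pieces are strictly increasing (slopes 9 and 8), so each is injective on its own interval.
The left piece maps (−∞, −1) onto (−∞, 6); the right piece maps [−1, ∞) onto [12, ∞).
The images leave a gap (6 has no preimage), so σ is not surjective, hence not bijective.
Because the two images are disjoint, no x < −1 has σ(x) = σ(−1), so we compute σ⁻¹(12): 12 lies in [12, ∞), so solve 8x + 20 = 12: x = (12 − 20)/8 = −1.

-1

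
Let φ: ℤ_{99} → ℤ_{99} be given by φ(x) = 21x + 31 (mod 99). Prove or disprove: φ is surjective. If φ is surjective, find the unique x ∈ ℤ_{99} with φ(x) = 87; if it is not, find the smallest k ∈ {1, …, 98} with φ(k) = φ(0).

33

Since gcd(21, 99) = 3, we have 21x ≡ 0 (mod 3) for all x, so φ(x) ≡ 1 (mod 3).
But 0 ≢ 1 (mod 3), so 0 ∈ ℤ_{99} has no preimage. Hence φ is not surjective.
Since φ is not surjective, we find the least positive k with φ(k) = φ(0): this means 21k ≡ 0 (mod 99), i.e. 99 ∣ 21k. Since gcd(21, 99) = 3, dividing through by 3 this holds exactly when 33 ∣ 7k, and as gcd(7, 33) = 1, exactly when 33 ∣ k.
The smallest positive such k is 33.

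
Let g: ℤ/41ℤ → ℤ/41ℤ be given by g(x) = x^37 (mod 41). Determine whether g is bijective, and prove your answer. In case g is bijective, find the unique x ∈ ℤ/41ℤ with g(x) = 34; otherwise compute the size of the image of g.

29

Since 41 is prime, the nonzero elements of ℤ/41ℤ form a cyclic group of order 40.
As gcd(37, 40) = 1, raising to the 37th power is a bijection on this group: if s^37 ≡ t^37 then (st^{−1})^37 = 1, and the only element of order dividing gcd(37, 40) = 1 is 1, so s = t.
With g(0) = 0 this makes g injective on all of ℤ/41ℤ, hence bijective (finite equal-size domain and codomain). In particular g is bijective.
Since g is bijective, we find the preimage of 34. The inverse of x ↦ x^37 on (ℤ/41ℤ)^× is x ↦ x^13, because 37·13 = 481 = 12·40 + 1 ≡ 1 (mod 40) and x^{40} = 1 for x ≠ 0 (Fermat). So g⁻¹(34) = 34^13 mod 41.
Repeated squaring mod 41: 34^1 ≡ 34, 34^2 ≡ 34² = 1156 ≡ 8, 34^4 ≡ 8² = 64 ≡ 23, 34^8 ≡ 23² = 529 ≡ 37. Since 13 = 8 + 4 + 1, 34^13 ≡ 37·23·34: 37·23 = 851 ≡ 31, then 31·34 = 1054 ≡ 29. So 34^13 ≡ 29 (mod 41).
Hence g⁻¹(34) = 29.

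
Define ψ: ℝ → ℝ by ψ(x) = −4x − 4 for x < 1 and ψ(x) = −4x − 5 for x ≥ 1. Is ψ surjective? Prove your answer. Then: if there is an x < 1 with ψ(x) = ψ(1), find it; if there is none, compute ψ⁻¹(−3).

Both pieces are strictly decreasing (slopes −4 and −4), so each is injective on its own interval.
The left piece maps (−∞, 1) onto (−8, ∞); the right piece maps [1, ∞) onto (−∞, −9].
The union (−8, ∞) ∪ (−∞, −9] omits the interval between −8 and −9; in particular −8 has no preimage. So ψ is not surjective.
Because the two images are disjoint, no x < 1 has ψ(x) = ψ(1), so we compute ψ⁻¹(−3): −3 lies in (−8, ∞), so solve −4x − 4 = −3: x = (−3 + 4)/(−4) = −1/4.

-1/4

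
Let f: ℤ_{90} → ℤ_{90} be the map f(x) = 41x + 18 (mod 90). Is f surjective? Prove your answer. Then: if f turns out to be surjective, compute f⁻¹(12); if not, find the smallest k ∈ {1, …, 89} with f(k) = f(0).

Since gcd(41, 90) = 1, 41 is invertible modulo 90. Euclid's algorithm: 90 = 2·41 + 8, 41 = 5·8 + 1; back-substituting gives 1 = 11·41 − 5·90, so 41⁻¹ ≡ 11 (mod 90).
For any y ∈ ℤ_{90}, x = 11(y − 18) mod 90 satisfies f(x) = 41·11(y − 18) + 18 ≡ y (since 41·11 ≡ 1 mod 90). So every y has a preimage.
So f is surjective.
Since f is surjective, we find f⁻¹(12): we need 41x ≡ 12 − 18 ≡ 84 (mod 90). Using 41⁻¹ = 11: x ≡ 11·84 = 924 = 10·90 + 24, so x = 24.
Check: f(24) = 41·24 + 18 = 1002 = 11·90 + 12 ≡ 12 (mod 90).

24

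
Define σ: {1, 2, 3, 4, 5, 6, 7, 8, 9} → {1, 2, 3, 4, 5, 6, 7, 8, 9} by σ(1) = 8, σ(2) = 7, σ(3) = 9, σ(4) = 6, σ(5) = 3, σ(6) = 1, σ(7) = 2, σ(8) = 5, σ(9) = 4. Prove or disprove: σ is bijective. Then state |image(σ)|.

9

The values 8, 7, 9, 6, 3, 1, 2, 5, 4 are a permutation of {1, 2, 3, 4, 5, 6, 7, 8, 9}: each element appears exactly once.
So σ is injective and surjective, hence bijective.
The image of σ is {1, 2, 3, 4, 5, 6, 7, 8, 9}, which has 9 elements.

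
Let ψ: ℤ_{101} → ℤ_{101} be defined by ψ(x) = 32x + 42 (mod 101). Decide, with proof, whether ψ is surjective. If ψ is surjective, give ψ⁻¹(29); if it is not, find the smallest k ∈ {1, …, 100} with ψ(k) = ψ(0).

28

Recall that surjectivity means every element of the codomain has a preimage under ψ.
Since gcd(32, 101) = 1, 32 is invertible modulo 101. Euclid's algorithm: 101 = 3·32 + 5, 32 = 6·5 + 2, 5 = 2·2 + 1; back-substituting gives 1 = 60·32 − 19·101, so 32⁻¹ ≡ 60 (mod 101).
Then y ↦ 60(y − 42) is a two-sided inverse to ψ, so every y ∈ ℤ_{101} has a preimage.
Thus ψ is surjective.
Since ψ is surjective, we compute ψ⁻¹(29): solve 32x + 42 ≡ 29 (mod 101), i.e. 32x ≡ 88 (mod 101).
Multiplying by 32⁻¹ = 60 gives x ≡ 60·88 = 5280 = 52·101 + 28 ≡ 28 (mod 101).
Check: ψ(28) = 32·28 + 42 = 938 = 9·101 + 29 ≡ 29 (mod 101).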